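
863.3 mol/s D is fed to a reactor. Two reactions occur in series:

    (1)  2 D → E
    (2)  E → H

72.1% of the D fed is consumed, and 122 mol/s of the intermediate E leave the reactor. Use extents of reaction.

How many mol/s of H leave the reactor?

Conversion of D: D consumed = 2ξ₁ = 0.721 × 863.3 → ξ₁ = 311.2 mol/s.
E balance: n_E = 0 + 1ξ₁ − 1ξ₂ = 122 → ξ₂ = (1·311.2 − 122)/1 = 189.2 mol/s.
Outlet amounts (n = n₀ + Σ ν·ξ):
  D: 863.3 − 2(311.2) = 240.9
  E: 0 + 1(311.2) − 1(189.2) = 122
  H: 0 + 1(189.2) = 189.2

189 mol/s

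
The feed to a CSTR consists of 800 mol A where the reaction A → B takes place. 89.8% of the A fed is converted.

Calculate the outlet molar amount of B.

A reacted = 0.898 × 800 = 718.4 mol; ν_A = −1, so ξ = 718.4/1 = 718.4 mol.
Outlet amounts (n = n₀ + ν ξ):
  A: 800 − 1(718.4) = 81.6
  B: 0 + 1(718.4) = 718.4

718 mol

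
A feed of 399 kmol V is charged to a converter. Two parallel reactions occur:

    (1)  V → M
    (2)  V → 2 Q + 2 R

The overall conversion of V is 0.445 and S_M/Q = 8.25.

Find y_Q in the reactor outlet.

0.0473

Conversion of V: V consumed = 0.445 × 399 = 177.6 kmol = 1ξ₁ + 1ξ₂.
Selectivity: 1ξ₁ / (2ξ₂) = 8.25 → ξ₁ = 16.5 ξ₂.
Substitute: (1·16.5 + 1) ξ₂ = 177.6 → ξ₂ = 10.15 kmol, ξ₁ = 167.4 kmol.
Outlet amounts (n = n₀ + Σ ν·ξ):
  V: 399 − 1(167.4) − 1(10.15) = 221.4
  M: 0 + 1(167.4) = 167.4
  Q: 0 + 2(10.15) = 20.29
  R: 0 + 2(10.15) = 20.29
Total out = 429.4 kmol; y_Q = 20.29 / 429.4 = 0.04725.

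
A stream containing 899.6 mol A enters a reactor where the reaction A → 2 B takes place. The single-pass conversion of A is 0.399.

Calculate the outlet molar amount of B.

A reacted = 0.399 × 899.6 = 358.9 mol; ν_A = −1, so ξ = 358.9/1 = 358.9 mol.
Outlet amounts (n = n₀ + ν ξ):
  A: 899.6 − 1(358.9) = 540.7
  B: 0 + 2(358.9) = 717.9

718 mol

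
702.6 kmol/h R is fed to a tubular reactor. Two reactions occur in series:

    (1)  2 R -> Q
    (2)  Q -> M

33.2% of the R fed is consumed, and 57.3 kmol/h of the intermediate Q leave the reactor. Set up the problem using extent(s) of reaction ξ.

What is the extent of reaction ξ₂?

ξ₂ = 59.3 kmol/h

Conversion of R: R consumed = 2ξ₁ = 0.332 × 702.6 → ξ₁ = 116.6 kmol/h.
Q balance: n_Q = 0 + 1ξ₁ − 1ξ₂ = 57.3 → ξ₂ = (1·116.6 − 57.3)/1 = 59.33 kmol/h.
Outlet amounts (n = n₀ + Σ ν·ξ):
  R: 702.6 − 2(116.6) = 469.3
  Q: 0 + 1(116.6) − 1(59.33) = 57.3
  M: 0 + 1(59.33) = 59.33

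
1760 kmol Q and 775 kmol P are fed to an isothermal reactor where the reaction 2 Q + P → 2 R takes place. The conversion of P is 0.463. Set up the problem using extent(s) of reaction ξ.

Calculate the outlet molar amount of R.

718 kmol

P reacted = 0.463 × 775 = 358.8 kmol; ν_P = −1, so ξ = 358.8/1 = 358.8 kmol.
Outlet amounts (n = n₀ + ν ξ):
  Q: 1760 − 2(358.8) = 1042
  P: 775 − 1(358.8) = 416.2
  R: 0 + 2(358.8) = 717.7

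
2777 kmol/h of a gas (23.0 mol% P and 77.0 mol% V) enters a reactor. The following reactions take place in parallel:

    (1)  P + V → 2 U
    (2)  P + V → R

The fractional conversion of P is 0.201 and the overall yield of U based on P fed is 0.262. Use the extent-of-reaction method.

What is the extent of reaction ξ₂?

ξ₂ = 44.7 kmol/h

Yield of U: 2ξ₁ / 638.7 = 0.262 → ξ₁ = 83.67 kmol/h.
Conversion of P: 1ξ₁ + 1ξ₂ = 0.201 × 638.7 = 128.4 → ξ₂ = 44.71 kmol/h.
Outlet amounts (n = n₀ + Σ ν·ξ):
  P: 638.7 − 1(83.67) − 1(44.71) = 510.3
  V: 2138 − 1(83.67) − 1(44.71) = 2010
  U: 0 + 2(83.67) = 167.3
  R: 0 + 1(44.71) = 44.71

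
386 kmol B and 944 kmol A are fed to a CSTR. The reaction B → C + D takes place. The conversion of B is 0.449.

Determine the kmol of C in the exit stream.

B reacted = 0.449 × 386 = 173.3 kmol; ν_B = −1, so ξ = 173.3/1 = 173.3 kmol.
Outlet amounts (n = n₀ + ν ξ):
  B: 386 − 1(173.3) = 212.7
  C: 0 + 1(173.3) = 173.3
  D: 0 + 1(173.3) = 173.3
  A: 944 (inert)

173 kmol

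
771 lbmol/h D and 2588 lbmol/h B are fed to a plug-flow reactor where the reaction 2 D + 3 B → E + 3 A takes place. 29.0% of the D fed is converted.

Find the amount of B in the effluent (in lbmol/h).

D reacted = 0.29 × 771 = 223.6 lbmol/h; ν_D = −2, so ξ = 223.6/2 = 111.8 lbmol/h.
Outlet amounts (n = n₀ + ν ξ):
  D: 771 − 2(111.8) = 547.4
  B: 2588 − 3(111.8) = 2253
  E: 0 + 1(111.8) = 111.8
  A: 0 + 3(111.8) = 335.4

2250 lbmol/h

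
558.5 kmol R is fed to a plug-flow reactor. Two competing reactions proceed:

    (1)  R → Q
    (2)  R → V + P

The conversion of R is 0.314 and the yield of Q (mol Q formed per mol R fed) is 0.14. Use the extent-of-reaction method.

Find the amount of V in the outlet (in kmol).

97.2 kmol

Yield of Q: 1ξ₁ / 558.5 = 0.14 → ξ₁ = 78.19 kmol.
Conversion of R: 1ξ₁ + 1ξ₂ = 0.314 × 558.5 = 175.4 → ξ₂ = 97.18 kmol.
Outlet amounts (n = n₀ + Σ ν·ξ):
  R: 558.5 − 1(78.19) − 1(97.18) = 383.1
  Q: 0 + 1(78.19) = 78.19
  V: 0 + 1(97.18) = 97.18
  P: 0 + 1(97.18) = 97.18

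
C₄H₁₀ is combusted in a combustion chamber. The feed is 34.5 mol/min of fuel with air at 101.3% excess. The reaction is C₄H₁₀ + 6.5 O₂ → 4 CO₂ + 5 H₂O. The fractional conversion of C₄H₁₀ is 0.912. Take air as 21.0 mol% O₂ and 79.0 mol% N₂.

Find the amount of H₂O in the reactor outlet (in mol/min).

Stoichiometric O₂ = 6.5 × 34.5 = 224.2 mol/min; O₂ fed = 224.2 × 2.013 = 451.4 mol/min.
N₂ fed = 451.4 × 79/21 = 1698 mol/min.
Fuel reacted = 0.912 × 34.5 → ξ = 31.46 mol/min.
Outlet (n = n₀ + ν ξ):
  C₄H₁₀: 34.5 − 1(31.46) = 3.036
  O₂: 451.4 − 6.5(31.46) = 246.9
  N₂: 1698 (inert)
  CO₂: 0 + 4(31.46) = 125.9
  H₂O: 0 + 5(31.46) = 157.3

157 mol/min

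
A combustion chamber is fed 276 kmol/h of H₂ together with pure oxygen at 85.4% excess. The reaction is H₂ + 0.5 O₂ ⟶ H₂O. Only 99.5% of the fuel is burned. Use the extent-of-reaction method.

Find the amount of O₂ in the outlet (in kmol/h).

Stoichiometric O₂ = 0.5 × 276 = 138 kmol/h; O₂ fed = 138 × 1.854 = 255.9 kmol/h.
Fuel reacted = 0.995 × 276 → ξ = 274.6 kmol/h.
Outlet (n = n₀ + ν ξ):
  H₂: 276 − 1(274.6) = 1.38
  O₂: 255.9 − 0.5(274.6) = 118.5
  H₂O: 0 + 1(274.6) = 274.6

119 kmol/h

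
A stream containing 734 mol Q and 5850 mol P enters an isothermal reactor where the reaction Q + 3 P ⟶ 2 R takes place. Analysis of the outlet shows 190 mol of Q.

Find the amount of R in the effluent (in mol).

1090 mol

For Q: n = n₀ − 1ξ → 190 = 734 − 1ξ, giving ξ = 544 mol.
Outlet amounts (n = n₀ + ν ξ):
  Q: 734 − 1(544) = 190
  P: 5850 − 3(544) = 4218
  R: 0 + 2(544) = 1088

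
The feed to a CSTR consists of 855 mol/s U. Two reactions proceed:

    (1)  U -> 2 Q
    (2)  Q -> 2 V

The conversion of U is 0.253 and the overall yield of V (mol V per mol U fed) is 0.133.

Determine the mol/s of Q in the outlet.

Conversion of U: U consumed = 1ξ₁ = 0.253 × 855 → ξ₁ = 216.3 mol/s.
Yield of V: 2ξ₂ / 855 = 0.133 → ξ₂ = 56.86 mol/s.
Outlet amounts (n = n₀ + Σ ν·ξ):
  U: 855 − 1(216.3) = 638.7
  Q: 0 + 2(216.3) − 1(56.86) = 375.8
  V: 0 + 2(56.86) = 113.7

376 mol/s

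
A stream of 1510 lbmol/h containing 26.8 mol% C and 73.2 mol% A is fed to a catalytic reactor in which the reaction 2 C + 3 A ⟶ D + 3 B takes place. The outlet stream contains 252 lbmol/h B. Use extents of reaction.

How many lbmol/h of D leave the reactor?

84 lbmol/h

For B: n = n₀ + 3ξ → 252 = 0 + 3ξ, giving ξ = 84 lbmol/h.
Outlet amounts (n = n₀ + ν ξ):
  C: 404.7 − 2(84) = 236.7
  A: 1105 − 3(84) = 853.3
  D: 0 + 1(84) = 84
  B: 0 + 3(84) = 252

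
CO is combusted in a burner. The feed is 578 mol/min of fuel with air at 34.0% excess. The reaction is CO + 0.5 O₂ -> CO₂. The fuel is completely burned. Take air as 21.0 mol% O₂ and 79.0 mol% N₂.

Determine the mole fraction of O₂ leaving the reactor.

0.0461

Stoichiometric O₂ = 0.5 × 578 = 289 mol/min; O₂ fed = 289 × 1.340 = 387.3 mol/min.
N₂ fed = 387.3 × 79/21 = 1457 mol/min.
Fuel reacted = 1 × 578 → ξ = 578 mol/min.
Outlet (n = n₀ + ν ξ):
  CO: 578 − 1(578) = 0
  O₂: 387.3 − 0.5(578) = 98.26
  N₂: 1457 (inert)
  CO₂: 0 + 1(578) = 578
Total out = 2133 mol/min; y_O₂ = 98.26 / 2133 = 0.04606.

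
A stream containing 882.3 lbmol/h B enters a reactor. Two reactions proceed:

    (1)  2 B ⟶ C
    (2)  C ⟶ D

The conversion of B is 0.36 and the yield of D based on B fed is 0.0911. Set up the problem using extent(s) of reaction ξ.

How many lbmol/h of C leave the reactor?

78.4 lbmol/h

Conversion of B: B consumed = 2ξ₁ = 0.36 × 882.3 → ξ₁ = 158.8 lbmol/h.
Yield of D: 1ξ₂ / 882.3 = 0.0911 → ξ₂ = 80.38 lbmol/h.
Outlet amounts (n = n₀ + Σ ν·ξ):
  B: 882.3 − 2(158.8) = 564.7
  C: 0 + 1(158.8) − 1(80.38) = 78.44
  D: 0 + 1(80.38) = 80.38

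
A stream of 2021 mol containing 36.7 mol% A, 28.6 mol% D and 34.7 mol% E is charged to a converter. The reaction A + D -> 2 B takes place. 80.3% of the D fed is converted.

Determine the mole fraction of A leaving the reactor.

D reacted = 0.803 × 578 = 464.1 mol; ν_D = −1, so ξ = 464.1/1 = 464.1 mol.
Outlet amounts (n = n₀ + ν ξ):
  A: 741.7 − 1(464.1) = 277.6
  D: 578 − 1(464.1) = 113.9
  B: 0 + 2(464.1) = 928.3
  E: 701.3 (inert)
Total out = 2021 mol; y_A = 277.6 / 2021 = 0.1373.

0.137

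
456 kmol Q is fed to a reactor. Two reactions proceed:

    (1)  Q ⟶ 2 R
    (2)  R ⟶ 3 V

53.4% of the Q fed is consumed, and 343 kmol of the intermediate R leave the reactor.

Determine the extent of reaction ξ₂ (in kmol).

ξ₂ = 144 kmol

Conversion of Q: Q consumed = 1ξ₁ = 0.534 × 456 → ξ₁ = 243.5 kmol.
R balance: n_R = 0 + 2ξ₁ − 1ξ₂ = 343 → ξ₂ = (2·243.5 − 343)/1 = 144 kmol.
Outlet amounts (n = n₀ + Σ ν·ξ):
  Q: 456 − 1(243.5) = 212.5
  R: 0 + 2(243.5) − 1(144) = 343
  V: 0 + 3(144) = 432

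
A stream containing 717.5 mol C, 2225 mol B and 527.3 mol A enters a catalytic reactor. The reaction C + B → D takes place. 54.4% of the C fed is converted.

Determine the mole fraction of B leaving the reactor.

C reacted = 0.544 × 717.5 = 390.3 mol; ν_C = −1, so ξ = 390.3/1 = 390.3 mol.
Outlet amounts (n = n₀ + ν ξ):
  C: 717.5 − 1(390.3) = 327.2
  B: 2225 − 1(390.3) = 1835
  D: 0 + 1(390.3) = 390.3
  A: 527.3 (inert)
Total out = 3079 mol; y_B = 1835 / 3079 = 0.5958.

0.596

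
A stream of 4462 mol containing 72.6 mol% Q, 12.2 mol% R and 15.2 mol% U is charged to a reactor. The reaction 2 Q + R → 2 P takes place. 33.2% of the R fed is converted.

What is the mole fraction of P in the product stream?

R reacted = 0.332 × 544.4 = 180.7 mol; ν_R = −1, so ξ = 180.7/1 = 180.7 mol.
Outlet amounts (n = n₀ + ν ξ):
  Q: 3239 − 2(180.7) = 2878
  R: 544.4 − 1(180.7) = 363.6
  P: 0 + 2(180.7) = 361.5
  U: 678.2 (inert)
Total out = 4281 mol; y_P = 361.5 / 4281 = 0.08443.

0.0844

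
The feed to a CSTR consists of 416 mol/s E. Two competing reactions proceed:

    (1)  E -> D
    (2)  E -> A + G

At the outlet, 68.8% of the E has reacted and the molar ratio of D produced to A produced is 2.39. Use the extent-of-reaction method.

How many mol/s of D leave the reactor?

Conversion of E: E consumed = 0.688 × 416 = 286.2 mol/s = 1ξ₁ + 1ξ₂.
Selectivity: 1ξ₁ / (1ξ₂) = 2.39 → ξ₁ = 2.39 ξ₂.
Substitute: (1·2.39 + 1) ξ₂ = 286.2 → ξ₂ = 84.43 mol/s, ξ₁ = 201.8 mol/s.
Outlet amounts (n = n₀ + Σ ν·ξ):
  E: 416 − 1(201.8) − 1(84.43) = 129.8
  D: 0 + 1(201.8) = 201.8
  A: 0 + 1(84.43) = 84.43
  G: 0 + 1(84.43) = 84.43

202 mol/s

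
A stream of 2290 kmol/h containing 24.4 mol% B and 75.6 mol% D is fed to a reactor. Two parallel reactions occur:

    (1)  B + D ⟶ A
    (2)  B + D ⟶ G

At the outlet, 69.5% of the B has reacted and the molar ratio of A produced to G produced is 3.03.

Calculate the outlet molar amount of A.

Conversion of B: B consumed = 0.695 × 558.8 = 388.3 kmol/h = 1ξ₁ + 1ξ₂.
Selectivity: 1ξ₁ / (1ξ₂) = 3.03 → ξ₁ = 3.03 ξ₂.
Substitute: (1·3.03 + 1) ξ₂ = 388.3 → ξ₂ = 96.36 kmol/h, ξ₁ = 292 kmol/h.
Outlet amounts (n = n₀ + Σ ν·ξ):
  B: 558.8 − 1(292) − 1(96.36) = 170.4
  D: 1731 − 1(292) − 1(96.36) = 1343
  A: 0 + 1(292) = 292
  G: 0 + 1(96.36) = 96.36

292 kmol/h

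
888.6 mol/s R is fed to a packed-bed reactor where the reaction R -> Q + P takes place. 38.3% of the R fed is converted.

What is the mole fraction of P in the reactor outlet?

R reacted = 0.383 × 888.6 = 340.3 mol/s; ν_R = −1, so ξ = 340.3/1 = 340.3 mol/s.
Outlet amounts (n = n₀ + ν ξ):
  R: 888.6 − 1(340.3) = 548.3
  Q: 0 + 1(340.3) = 340.3
  P: 0 + 1(340.3) = 340.3
Total out = 1229 mol/s; y_P = 340.3 / 1229 = 0.2769.

0.277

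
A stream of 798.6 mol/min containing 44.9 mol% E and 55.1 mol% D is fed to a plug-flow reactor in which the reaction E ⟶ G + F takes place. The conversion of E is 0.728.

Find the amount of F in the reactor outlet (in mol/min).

261 mol/min

E reacted = 0.728 × 358.6 = 261 mol/min; ν_E = −1, so ξ = 261/1 = 261 mol/min.
Outlet amounts (n = n₀ + ν ξ):
  E: 358.6 − 1(261) = 97.53
  G: 0 + 1(261) = 261
  F: 0 + 1(261) = 261
  D: 440 (inert)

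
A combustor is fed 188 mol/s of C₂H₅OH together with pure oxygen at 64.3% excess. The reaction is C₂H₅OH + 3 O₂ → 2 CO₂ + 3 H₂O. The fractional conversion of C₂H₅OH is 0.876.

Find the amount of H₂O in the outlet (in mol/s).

Stoichiometric O₂ = 3 × 188 = 564 mol/s; O₂ fed = 564 × 1.643 = 926.7 mol/s.
Fuel reacted = 0.876 × 188 → ξ = 164.7 mol/s.
Outlet (n = n₀ + ν ξ):
  C₂H₅OH: 188 − 1(164.7) = 23.31
  O₂: 926.7 − 3(164.7) = 432.6
  CO₂: 0 + 2(164.7) = 329.4
  H₂O: 0 + 3(164.7) = 494.1

494 mol/s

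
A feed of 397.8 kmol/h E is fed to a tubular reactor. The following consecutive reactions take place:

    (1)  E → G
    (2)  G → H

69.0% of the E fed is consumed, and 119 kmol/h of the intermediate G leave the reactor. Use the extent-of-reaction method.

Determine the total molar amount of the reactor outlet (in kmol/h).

Conversion of E: E consumed = 1ξ₁ = 0.69 × 397.8 → ξ₁ = 274.5 kmol/h.
G balance: n_G = 0 + 1ξ₁ − 1ξ₂ = 119 → ξ₂ = (1·274.5 − 119)/1 = 155.5 kmol/h.
Outlet amounts (n = n₀ + Σ ν·ξ):
  E: 397.8 − 1(274.5) = 123.3
  G: 0 + 1(274.5) − 1(155.5) = 119
  H: 0 + 1(155.5) = 155.5
Total out = 123.3 + 119 + 155.5 = 397.8 kmol/h.

398 kmol/h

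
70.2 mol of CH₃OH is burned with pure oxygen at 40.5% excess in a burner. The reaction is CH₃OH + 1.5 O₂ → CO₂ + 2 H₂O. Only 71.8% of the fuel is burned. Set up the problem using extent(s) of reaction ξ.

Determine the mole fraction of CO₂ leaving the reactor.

Stoichiometric O₂ = 1.5 × 70.2 = 105.3 mol; O₂ fed = 105.3 × 1.405 = 147.9 mol.
Fuel reacted = 0.718 × 70.2 → ξ = 50.4 mol.
Outlet (n = n₀ + ν ξ):
  CH₃OH: 70.2 − 1(50.4) = 19.8
  O₂: 147.9 − 1.5(50.4) = 72.34
  CO₂: 0 + 1(50.4) = 50.4
  H₂O: 0 + 2(50.4) = 100.8
Total out = 243.3 mol; y_CO₂ = 50.4 / 243.3 = 0.2071.

0.207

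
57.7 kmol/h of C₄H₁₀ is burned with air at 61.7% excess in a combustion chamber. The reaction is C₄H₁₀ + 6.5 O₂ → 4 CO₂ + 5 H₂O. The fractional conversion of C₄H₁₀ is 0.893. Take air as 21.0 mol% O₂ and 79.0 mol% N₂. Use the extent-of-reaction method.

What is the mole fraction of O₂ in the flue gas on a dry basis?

Stoichiometric O₂ = 6.5 × 57.7 = 375.1 kmol/h; O₂ fed = 375.1 × 1.617 = 606.5 kmol/h.
N₂ fed = 606.5 × 79/21 = 2281 kmol/h.
Fuel reacted = 0.893 × 57.7 → ξ = 51.53 kmol/h.
Outlet (n = n₀ + ν ξ):
  C₄H₁₀: 57.7 − 1(51.53) = 6.174
  O₂: 606.5 − 6.5(51.53) = 271.5
  N₂: 2281 (inert)
  CO₂: 0 + 4(51.53) = 206.1
  H₂O: 0 + 5(51.53) = 257.6
Dry total = 2765 kmol/h; y_O₂ (dry) = 271.5 / 2765 = 0.0982.

0.0982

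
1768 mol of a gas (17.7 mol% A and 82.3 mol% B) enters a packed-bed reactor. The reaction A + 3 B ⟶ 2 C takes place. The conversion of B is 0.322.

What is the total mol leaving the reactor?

1460 mol

B reacted = 0.322 × 1455 = 468.5 mol; ν_B = −3, so ξ = 468.5/3 = 156.2 mol.
Outlet amounts (n = n₀ + ν ξ):
  A: 312.9 − 1(156.2) = 156.8
  B: 1455 − 3(156.2) = 986.5
  C: 0 + 2(156.2) = 312.4
Total out = 156.8 + 986.5 + 312.4 = 1456 mol.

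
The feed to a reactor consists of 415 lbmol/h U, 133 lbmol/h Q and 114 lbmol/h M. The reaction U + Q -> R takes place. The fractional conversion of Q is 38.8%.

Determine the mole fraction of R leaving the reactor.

Q reacted = 0.388 × 133 = 51.6 lbmol/h; ν_Q = −1, so ξ = 51.6/1 = 51.6 lbmol/h.
Outlet amounts (n = n₀ + ν ξ):
  U: 415 − 1(51.6) = 363.4
  Q: 133 − 1(51.6) = 81.4
  R: 0 + 1(51.6) = 51.6
  M: 114 (inert)
Total out = 610.4 lbmol/h; y_R = 51.6 / 610.4 = 0.08454.

0.0845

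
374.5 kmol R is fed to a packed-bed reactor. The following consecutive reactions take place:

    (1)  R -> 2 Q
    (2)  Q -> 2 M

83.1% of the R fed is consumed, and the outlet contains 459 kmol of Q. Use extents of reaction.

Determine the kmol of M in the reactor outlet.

Conversion of R: R consumed = 1ξ₁ = 0.831 × 374.5 → ξ₁ = 311.2 kmol.
Q balance: n_Q = 0 + 2ξ₁ − 1ξ₂ = 459 → ξ₂ = (2·311.2 − 459)/1 = 163.4 kmol.
Outlet amounts (n = n₀ + Σ ν·ξ):
  R: 374.5 − 1(311.2) = 63.29
  Q: 0 + 2(311.2) − 1(163.4) = 459
  M: 0 + 2(163.4) = 326.8

327 kmol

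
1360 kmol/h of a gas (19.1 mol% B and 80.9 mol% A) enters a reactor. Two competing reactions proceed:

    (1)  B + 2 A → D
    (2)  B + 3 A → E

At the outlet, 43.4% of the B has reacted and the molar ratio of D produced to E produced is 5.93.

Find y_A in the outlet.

Conversion of B: B consumed = 0.434 × 259.8 = 112.7 kmol/h = 1ξ₁ + 1ξ₂.
Selectivity: 1ξ₁ / (1ξ₂) = 5.93 → ξ₁ = 5.93 ξ₂.
Substitute: (1·5.93 + 1) ξ₂ = 112.7 → ξ₂ = 16.27 kmol/h, ξ₁ = 96.47 kmol/h.
Outlet amounts (n = n₀ + Σ ν·ξ):
  B: 259.8 − 1(96.47) − 1(16.27) = 147
  A: 1100 − 2(96.47) − 3(16.27) = 858.5
  D: 0 + 1(96.47) = 96.47
  E: 0 + 1(16.27) = 16.27
Total out = 1118 kmol/h; y_A = 858.5 / 1118 = 0.7677.

0.768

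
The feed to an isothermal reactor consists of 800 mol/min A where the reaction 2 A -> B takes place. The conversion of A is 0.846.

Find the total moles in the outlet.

A reacted = 0.846 × 800 = 676.8 mol/min; ν_A = −2, so ξ = 676.8/2 = 338.4 mol/min.
Outlet amounts (n = n₀ + ν ξ):
  A: 800 − 2(338.4) = 123.2
  B: 0 + 1(338.4) = 338.4
Total out = 123.2 + 338.4 = 461.6 mol/min.

462 mol/min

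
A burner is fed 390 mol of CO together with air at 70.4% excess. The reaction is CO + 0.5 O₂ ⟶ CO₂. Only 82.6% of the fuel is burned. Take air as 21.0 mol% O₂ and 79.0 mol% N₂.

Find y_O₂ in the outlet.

Stoichiometric O₂ = 0.5 × 390 = 195 mol; O₂ fed = 195 × 1.704 = 332.3 mol.
N₂ fed = 332.3 × 79/21 = 1250 mol.
Fuel reacted = 0.826 × 390 → ξ = 322.1 mol.
Outlet (n = n₀ + ν ξ):
  CO: 390 − 1(322.1) = 67.86
  O₂: 332.3 − 0.5(322.1) = 171.2
  N₂: 1250 (inert)
  CO₂: 0 + 1(322.1) = 322.1
Total out = 1811 mol; y_O₂ = 171.2 / 1811 = 0.09453.

0.0945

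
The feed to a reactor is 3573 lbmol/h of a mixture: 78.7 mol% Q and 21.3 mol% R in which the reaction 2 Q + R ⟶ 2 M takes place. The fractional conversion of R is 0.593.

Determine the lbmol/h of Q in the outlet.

1910 lbmol/h

R reacted = 0.593 × 761 = 451.3 lbmol/h; ν_R = −1, so ξ = 451.3/1 = 451.3 lbmol/h.
Outlet amounts (n = n₀ + ν ξ):
  Q: 2812 − 2(451.3) = 1909
  R: 761 − 1(451.3) = 309.7
  M: 0 + 2(451.3) = 902.6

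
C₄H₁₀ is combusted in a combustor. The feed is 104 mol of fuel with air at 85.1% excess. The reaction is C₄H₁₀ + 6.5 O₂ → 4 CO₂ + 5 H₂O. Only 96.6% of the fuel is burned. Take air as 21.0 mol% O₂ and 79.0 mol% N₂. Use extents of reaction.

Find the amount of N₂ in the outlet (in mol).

4710 mol

Stoichiometric O₂ = 6.5 × 104 = 676 mol; O₂ fed = 676 × 1.851 = 1251 mol.
N₂ fed = 1251 × 79/21 = 4707 mol.
Fuel reacted = 0.966 × 104 → ξ = 100.5 mol.
Outlet (n = n₀ + ν ξ):
  C₄H₁₀: 104 − 1(100.5) = 3.536
  O₂: 1251 − 6.5(100.5) = 598.3
  N₂: 4707 (inert)
  CO₂: 0 + 4(100.5) = 401.9
  H₂O: 0 + 5(100.5) = 502.3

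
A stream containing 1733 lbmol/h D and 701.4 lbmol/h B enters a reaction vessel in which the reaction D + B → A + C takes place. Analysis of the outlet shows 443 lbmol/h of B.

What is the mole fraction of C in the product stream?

For B: n = n₀ − 1ξ → 443 = 701.4 − 1ξ, giving ξ = 258.4 lbmol/h.
Outlet amounts (n = n₀ + ν ξ):
  D: 1733 − 1(258.4) = 1475
  B: 701.4 − 1(258.4) = 443
  A: 0 + 1(258.4) = 258.4
  C: 0 + 1(258.4) = 258.4
Total out = 2434 lbmol/h; y_C = 258.4 / 2434 = 0.1061.

0.106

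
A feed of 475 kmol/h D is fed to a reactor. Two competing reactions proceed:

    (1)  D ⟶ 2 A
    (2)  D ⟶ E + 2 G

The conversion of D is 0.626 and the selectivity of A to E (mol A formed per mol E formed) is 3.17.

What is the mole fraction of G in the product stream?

Conversion of D: D consumed = 0.626 × 475 = 297.4 kmol/h = 1ξ₁ + 1ξ₂.
Selectivity: 2ξ₁ / (1ξ₂) = 3.17 → ξ₁ = 1.585 ξ₂.
Substitute: (1·1.585 + 1) ξ₂ = 297.4 → ξ₂ = 115 kmol/h, ξ₁ = 182.3 kmol/h.
Outlet amounts (n = n₀ + Σ ν·ξ):
  D: 475 − 1(182.3) − 1(115) = 177.6
  A: 0 + 2(182.3) = 364.6
  E: 0 + 1(115) = 115
  G: 0 + 2(115) = 230.1
Total out = 887.4 kmol/h; y_G = 230.1 / 887.4 = 0.2593.

0.259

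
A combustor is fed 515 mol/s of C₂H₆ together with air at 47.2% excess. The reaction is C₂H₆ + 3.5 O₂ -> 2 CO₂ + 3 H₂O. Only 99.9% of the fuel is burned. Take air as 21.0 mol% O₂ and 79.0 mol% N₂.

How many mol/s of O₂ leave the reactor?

853 mol/s

Stoichiometric O₂ = 3.5 × 515 = 1802 mol/s; O₂ fed = 1802 × 1.472 = 2653 mol/s.
N₂ fed = 2653 × 79/21 = 9981 mol/s.
Fuel reacted = 0.999 × 515 → ξ = 514.5 mol/s.
Outlet (n = n₀ + ν ξ):
  C₂H₆: 515 − 1(514.5) = 0.515
  O₂: 2653 − 3.5(514.5) = 852.6
  N₂: 9981 (inert)
  CO₂: 0 + 2(514.5) = 1029
  H₂O: 0 + 3(514.5) = 1543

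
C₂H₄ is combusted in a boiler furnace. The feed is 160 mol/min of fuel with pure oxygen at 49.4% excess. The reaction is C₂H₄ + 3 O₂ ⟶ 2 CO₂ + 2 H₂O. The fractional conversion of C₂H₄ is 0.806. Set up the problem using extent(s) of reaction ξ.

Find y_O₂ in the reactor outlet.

0.377

Stoichiometric O₂ = 3 × 160 = 480 mol/min; O₂ fed = 480 × 1.494 = 717.1 mol/min.
Fuel reacted = 0.806 × 160 → ξ = 129 mol/min.
Outlet (n = n₀ + ν ξ):
  C₂H₄: 160 − 1(129) = 31.04
  O₂: 717.1 − 3(129) = 330.2
  CO₂: 0 + 2(129) = 257.9
  H₂O: 0 + 2(129) = 257.9
Total out = 877.1 mol/min; y_O₂ = 330.2 / 877.1 = 0.3765.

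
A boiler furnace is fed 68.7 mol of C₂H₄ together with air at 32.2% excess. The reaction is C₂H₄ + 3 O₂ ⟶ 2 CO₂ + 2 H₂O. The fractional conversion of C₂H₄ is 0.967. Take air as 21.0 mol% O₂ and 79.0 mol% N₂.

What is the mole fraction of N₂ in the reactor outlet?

0.75

Stoichiometric O₂ = 3 × 68.7 = 206.1 mol; O₂ fed = 206.1 × 1.322 = 272.5 mol.
N₂ fed = 272.5 × 79/21 = 1025 mol.
Fuel reacted = 0.967 × 68.7 → ξ = 66.43 mol.
Outlet (n = n₀ + ν ξ):
  C₂H₄: 68.7 − 1(66.43) = 2.267
  O₂: 272.5 − 3(66.43) = 73.17
  N₂: 1025 (inert)
  CO₂: 0 + 2(66.43) = 132.9
  H₂O: 0 + 2(66.43) = 132.9
Total out = 1366 mol; y_N₂ = 1025 / 1366 = 0.7503.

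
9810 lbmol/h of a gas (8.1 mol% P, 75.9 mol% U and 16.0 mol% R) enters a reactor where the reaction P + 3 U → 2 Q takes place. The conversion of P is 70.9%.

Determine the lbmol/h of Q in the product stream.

1130 lbmol/h

P reacted = 0.709 × 794.6 = 563.4 lbmol/h; ν_P = −1, so ξ = 563.4/1 = 563.4 lbmol/h.
Outlet amounts (n = n₀ + ν ξ):
  P: 794.6 − 1(563.4) = 231.2
  U: 7446 − 3(563.4) = 5756
  Q: 0 + 2(563.4) = 1127
  R: 1570 (inert)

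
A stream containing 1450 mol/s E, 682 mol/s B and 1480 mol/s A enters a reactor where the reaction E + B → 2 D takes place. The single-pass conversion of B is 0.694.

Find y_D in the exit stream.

0.262

B reacted = 0.694 × 682 = 473.3 mol/s; ν_B = −1, so ξ = 473.3/1 = 473.3 mol/s.
Outlet amounts (n = n₀ + ν ξ):
  E: 1450 − 1(473.3) = 976.7
  B: 682 − 1(473.3) = 208.7
  D: 0 + 2(473.3) = 946.6
  A: 1480 (inert)
Total out = 3612 mol/s; y_D = 946.6 / 3612 = 0.2621.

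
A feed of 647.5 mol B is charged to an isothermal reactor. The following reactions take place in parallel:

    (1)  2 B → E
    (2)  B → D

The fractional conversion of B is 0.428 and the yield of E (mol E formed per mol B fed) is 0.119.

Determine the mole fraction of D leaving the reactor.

Yield of E: 1ξ₁ / 647.5 = 0.119 → ξ₁ = 77.05 mol.
Conversion of B: 2ξ₁ + 1ξ₂ = 0.428 × 647.5 = 277.1 → ξ₂ = 123 mol.
Outlet amounts (n = n₀ + Σ ν·ξ):
  B: 647.5 − 2(77.05) − 1(123) = 370.4
  E: 0 + 1(77.05) = 77.05
  D: 0 + 1(123) = 123
Total out = 570.4 mol; y_D = 123 / 570.4 = 0.2157.

0.216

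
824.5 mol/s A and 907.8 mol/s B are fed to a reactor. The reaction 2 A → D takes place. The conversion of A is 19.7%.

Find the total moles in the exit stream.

1650 mol/s

A reacted = 0.197 × 824.5 = 162.4 mol/s; ν_A = −2, so ξ = 162.4/2 = 81.21 mol/s.
Outlet amounts (n = n₀ + ν ξ):
  A: 824.5 − 2(81.21) = 662.1
  D: 0 + 1(81.21) = 81.21
  B: 907.8 (inert)
Total out = 662.1 + 81.21 + 907.8 = 1651 mol/s.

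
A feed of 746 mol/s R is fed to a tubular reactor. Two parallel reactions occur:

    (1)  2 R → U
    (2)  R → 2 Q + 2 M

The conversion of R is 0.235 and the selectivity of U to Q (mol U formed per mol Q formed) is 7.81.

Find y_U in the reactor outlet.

Conversion of R: R consumed = 0.235 × 746 = 175.3 mol/s = 2ξ₁ + 1ξ₂.
Selectivity: 1ξ₁ / (2ξ₂) = 7.81 → ξ₁ = 15.62 ξ₂.
Substitute: (2·15.62 + 1) ξ₂ = 175.3 → ξ₂ = 5.438 mol/s, ξ₁ = 84.94 mol/s.
Outlet amounts (n = n₀ + Σ ν·ξ):
  R: 746 − 2(84.94) − 1(5.438) = 570.7
  U: 0 + 1(84.94) = 84.94
  Q: 0 + 2(5.438) = 10.88
  M: 0 + 2(5.438) = 10.88
Total out = 677.4 mol/s; y_U = 84.94 / 677.4 = 0.1254.

0.125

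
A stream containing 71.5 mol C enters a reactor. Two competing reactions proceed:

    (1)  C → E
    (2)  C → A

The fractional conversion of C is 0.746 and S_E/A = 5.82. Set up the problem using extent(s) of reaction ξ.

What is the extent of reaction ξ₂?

Conversion of C: C consumed = 0.746 × 71.5 = 53.34 mol = 1ξ₁ + 1ξ₂.
Selectivity: 1ξ₁ / (1ξ₂) = 5.82 → ξ₁ = 5.82 ξ₂.
Substitute: (1·5.82 + 1) ξ₂ = 53.34 → ξ₂ = 7.821 mol, ξ₁ = 45.52 mol.
Outlet amounts (n = n₀ + Σ ν·ξ):
  C: 71.5 − 1(45.52) − 1(7.821) = 18.16
  E: 0 + 1(45.52) = 45.52
  A: 0 + 1(7.821) = 7.821

ξ₂ = 7.82 mol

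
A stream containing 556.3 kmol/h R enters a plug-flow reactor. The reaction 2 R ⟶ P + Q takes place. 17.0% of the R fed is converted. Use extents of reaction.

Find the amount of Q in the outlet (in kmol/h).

R reacted = 0.17 × 556.3 = 94.57 kmol/h; ν_R = −2, so ξ = 94.57/2 = 47.29 kmol/h.
Outlet amounts (n = n₀ + ν ξ):
  R: 556.3 − 2(47.29) = 461.7
  P: 0 + 1(47.29) = 47.29
  Q: 0 + 1(47.29) = 47.29

47.3 kmol/h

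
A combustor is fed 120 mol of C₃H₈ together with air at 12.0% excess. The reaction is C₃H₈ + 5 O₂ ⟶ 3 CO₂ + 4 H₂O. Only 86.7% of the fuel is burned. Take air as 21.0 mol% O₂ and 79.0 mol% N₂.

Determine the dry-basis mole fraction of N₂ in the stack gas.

0.84

Stoichiometric O₂ = 5 × 120 = 600 mol; O₂ fed = 600 × 1.120 = 672 mol.
N₂ fed = 672 × 79/21 = 2528 mol.
Fuel reacted = 0.867 × 120 → ξ = 104 mol.
Outlet (n = n₀ + ν ξ):
  C₃H₈: 120 − 1(104) = 15.96
  O₂: 672 − 5(104) = 151.8
  N₂: 2528 (inert)
  CO₂: 0 + 3(104) = 312.1
  H₂O: 0 + 4(104) = 416.2
Dry total = 3008 mol; y_N₂ (dry) = 2528 / 3008 = 0.8405.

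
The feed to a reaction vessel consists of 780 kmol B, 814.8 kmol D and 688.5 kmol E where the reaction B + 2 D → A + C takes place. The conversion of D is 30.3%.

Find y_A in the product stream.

D reacted = 0.303 × 814.8 = 246.9 kmol; ν_D = −2, so ξ = 246.9/2 = 123.4 kmol.
Outlet amounts (n = n₀ + ν ξ):
  B: 780 − 1(123.4) = 656.6
  D: 814.8 − 2(123.4) = 567.9
  A: 0 + 1(123.4) = 123.4
  C: 0 + 1(123.4) = 123.4
  E: 688.5 (inert)
Total out = 2160 kmol; y_A = 123.4 / 2160 = 0.05715.

0.0572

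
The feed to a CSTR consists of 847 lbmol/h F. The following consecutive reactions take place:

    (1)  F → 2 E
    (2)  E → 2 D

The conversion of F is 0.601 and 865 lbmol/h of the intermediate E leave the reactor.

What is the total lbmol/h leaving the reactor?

1510 lbmol/h

Conversion of F: F consumed = 1ξ₁ = 0.601 × 847 → ξ₁ = 509 lbmol/h.
E balance: n_E = 0 + 2ξ₁ − 1ξ₂ = 865 → ξ₂ = (2·509 − 865)/1 = 153.1 lbmol/h.
Outlet amounts (n = n₀ + Σ ν·ξ):
  F: 847 − 1(509) = 338
  E: 0 + 2(509) − 1(153.1) = 865
  D: 0 + 2(153.1) = 306.2
Total out = 338 + 865 + 306.2 = 1509 lbmol/h.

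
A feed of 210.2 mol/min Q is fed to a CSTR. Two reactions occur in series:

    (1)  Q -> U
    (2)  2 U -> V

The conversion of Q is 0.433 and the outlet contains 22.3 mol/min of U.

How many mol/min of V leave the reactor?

34.4 mol/min

Conversion of Q: Q consumed = 1ξ₁ = 0.433 × 210.2 → ξ₁ = 91.02 mol/min.
U balance: n_U = 0 + 1ξ₁ − 2ξ₂ = 22.3 → ξ₂ = (1·91.02 − 22.3)/2 = 34.36 mol/min.
Outlet amounts (n = n₀ + Σ ν·ξ):
  Q: 210.2 − 1(91.02) = 119.2
  U: 0 + 1(91.02) − 2(34.36) = 22.3
  V: 0 + 1(34.36) = 34.36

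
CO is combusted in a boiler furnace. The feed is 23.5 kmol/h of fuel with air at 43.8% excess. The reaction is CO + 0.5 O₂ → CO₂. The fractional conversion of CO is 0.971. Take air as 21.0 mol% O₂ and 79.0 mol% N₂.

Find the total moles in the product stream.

Stoichiometric O₂ = 0.5 × 23.5 = 11.75 kmol/h; O₂ fed = 11.75 × 1.438 = 16.9 kmol/h.
N₂ fed = 16.9 × 79/21 = 63.56 kmol/h.
Fuel reacted = 0.971 × 23.5 → ξ = 22.82 kmol/h.
Outlet (n = n₀ + ν ξ):
  CO: 23.5 − 1(22.82) = 0.6815
  O₂: 16.9 − 0.5(22.82) = 5.487
  N₂: 63.56 (inert)
  CO₂: 0 + 1(22.82) = 22.82
Total out = 0.6815 + 5.487 + 63.56 + 22.82 = 92.55 kmol/h.

92.6 kmol/h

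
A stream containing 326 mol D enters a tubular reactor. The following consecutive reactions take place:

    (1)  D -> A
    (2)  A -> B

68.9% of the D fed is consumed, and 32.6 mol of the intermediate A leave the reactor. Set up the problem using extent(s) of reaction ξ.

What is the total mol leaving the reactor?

Conversion of D: D consumed = 1ξ₁ = 0.689 × 326 → ξ₁ = 224.6 mol.
A balance: n_A = 0 + 1ξ₁ − 1ξ₂ = 32.6 → ξ₂ = (1·224.6 − 32.6)/1 = 192 mol.
Outlet amounts (n = n₀ + Σ ν·ξ):
  D: 326 − 1(224.6) = 101.4
  A: 0 + 1(224.6) − 1(192) = 32.6
  B: 0 + 1(192) = 192
Total out = 101.4 + 32.6 + 192 = 326 mol.

326 mol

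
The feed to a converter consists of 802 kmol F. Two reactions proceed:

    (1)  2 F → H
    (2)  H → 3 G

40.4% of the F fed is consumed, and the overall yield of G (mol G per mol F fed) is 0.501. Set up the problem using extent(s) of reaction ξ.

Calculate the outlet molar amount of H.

Conversion of F: F consumed = 2ξ₁ = 0.404 × 802 → ξ₁ = 162 kmol.
Yield of G: 3ξ₂ / 802 = 0.501 → ξ₂ = 133.9 kmol.
Outlet amounts (n = n₀ + Σ ν·ξ):
  F: 802 − 2(162) = 478
  H: 0 + 1(162) − 1(133.9) = 28.07
  G: 0 + 3(133.9) = 401.8

28.1 kmol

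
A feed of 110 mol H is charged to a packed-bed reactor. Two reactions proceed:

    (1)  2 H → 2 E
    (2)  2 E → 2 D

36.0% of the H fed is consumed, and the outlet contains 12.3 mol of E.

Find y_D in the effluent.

0.248

Conversion of H: H consumed = 2ξ₁ = 0.36 × 110 → ξ₁ = 19.8 mol.
E balance: n_E = 0 + 2ξ₁ − 2ξ₂ = 12.3 → ξ₂ = (2·19.8 − 12.3)/2 = 13.65 mol.
Outlet amounts (n = n₀ + Σ ν·ξ):
  H: 110 − 2(19.8) = 70.4
  E: 0 + 2(19.8) − 2(13.65) = 12.3
  D: 0 + 2(13.65) = 27.3
Total out = 110 mol; y_D = 27.3 / 110 = 0.2482.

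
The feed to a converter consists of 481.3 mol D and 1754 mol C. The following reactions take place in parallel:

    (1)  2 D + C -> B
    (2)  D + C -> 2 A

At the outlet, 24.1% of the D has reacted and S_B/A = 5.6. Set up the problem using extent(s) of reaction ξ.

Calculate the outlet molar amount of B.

Conversion of D: D consumed = 0.241 × 481.3 = 116 mol = 2ξ₁ + 1ξ₂.
Selectivity: 1ξ₁ / (2ξ₂) = 5.6 → ξ₁ = 11.2 ξ₂.
Substitute: (2·11.2 + 1) ξ₂ = 116 → ξ₂ = 4.957 mol, ξ₁ = 55.52 mol.
Outlet amounts (n = n₀ + Σ ν·ξ):
  D: 481.3 − 2(55.52) − 1(4.957) = 365.3
  C: 1754 − 1(55.52) − 1(4.957) = 1694
  B: 0 + 1(55.52) = 55.52
  A: 0 + 2(4.957) = 9.914

55.5 mol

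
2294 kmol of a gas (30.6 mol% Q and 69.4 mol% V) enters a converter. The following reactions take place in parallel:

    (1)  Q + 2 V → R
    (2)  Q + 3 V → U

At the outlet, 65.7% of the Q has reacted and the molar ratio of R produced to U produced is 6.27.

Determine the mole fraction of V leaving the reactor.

Conversion of Q: Q consumed = 0.657 × 702 = 461.2 kmol = 1ξ₁ + 1ξ₂.
Selectivity: 1ξ₁ / (1ξ₂) = 6.27 → ξ₁ = 6.27 ξ₂.
Substitute: (1·6.27 + 1) ξ₂ = 461.2 → ξ₂ = 63.44 kmol, ξ₁ = 397.8 kmol.
Outlet amounts (n = n₀ + Σ ν·ξ):
  Q: 702 − 1(397.8) − 1(63.44) = 240.8
  V: 1592 − 2(397.8) − 3(63.44) = 606.2
  R: 0 + 1(397.8) = 397.8
  U: 0 + 1(63.44) = 63.44
Total out = 1308 kmol; y_V = 606.2 / 1308 = 0.4634.

0.463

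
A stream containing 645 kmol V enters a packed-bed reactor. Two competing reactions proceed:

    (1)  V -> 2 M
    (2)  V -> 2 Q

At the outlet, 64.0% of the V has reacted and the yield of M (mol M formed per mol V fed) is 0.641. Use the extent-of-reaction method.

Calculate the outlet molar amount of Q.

Yield of M: 2ξ₁ / 645 = 0.641 → ξ₁ = 206.7 kmol.
Conversion of V: 1ξ₁ + 1ξ₂ = 0.64 × 645 = 412.8 → ξ₂ = 206.1 kmol.
Outlet amounts (n = n₀ + Σ ν·ξ):
  V: 645 − 1(206.7) − 1(206.1) = 232.2
  M: 0 + 2(206.7) = 413.4
  Q: 0 + 2(206.1) = 412.2

412 kmol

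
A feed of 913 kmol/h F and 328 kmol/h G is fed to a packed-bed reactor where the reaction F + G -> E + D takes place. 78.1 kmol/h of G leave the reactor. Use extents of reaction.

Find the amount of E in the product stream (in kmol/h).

250 kmol/h

For G: n = n₀ − 1ξ → 78.1 = 328 − 1ξ, giving ξ = 249.9 kmol/h.
Outlet amounts (n = n₀ + ν ξ):
  F: 913 − 1(249.9) = 663.1
  G: 328 − 1(249.9) = 78.1
  E: 0 + 1(249.9) = 249.9
  D: 0 + 1(249.9) = 249.9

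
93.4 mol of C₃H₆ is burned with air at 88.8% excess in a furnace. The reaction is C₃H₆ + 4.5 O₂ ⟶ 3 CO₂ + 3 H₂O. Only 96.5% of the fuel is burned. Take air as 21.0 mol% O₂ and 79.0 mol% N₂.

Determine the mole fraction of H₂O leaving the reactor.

Stoichiometric O₂ = 4.5 × 93.4 = 420.3 mol; O₂ fed = 420.3 × 1.888 = 793.5 mol.
N₂ fed = 793.5 × 79/21 = 2985 mol.
Fuel reacted = 0.965 × 93.4 → ξ = 90.13 mol.
Outlet (n = n₀ + ν ξ):
  C₃H₆: 93.4 − 1(90.13) = 3.269
  O₂: 793.5 − 4.5(90.13) = 387.9
  N₂: 2985 (inert)
  CO₂: 0 + 3(90.13) = 270.4
  H₂O: 0 + 3(90.13) = 270.4
Total out = 3917 mol; y_H₂O = 270.4 / 3917 = 0.06903.

0.069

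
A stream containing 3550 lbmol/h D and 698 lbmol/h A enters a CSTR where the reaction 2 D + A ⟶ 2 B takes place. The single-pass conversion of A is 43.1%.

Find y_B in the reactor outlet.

A reacted = 0.431 × 698 = 300.8 lbmol/h; ν_A = −1, so ξ = 300.8/1 = 300.8 lbmol/h.
Outlet amounts (n = n₀ + ν ξ):
  D: 3550 − 2(300.8) = 2948
  A: 698 − 1(300.8) = 397.2
  B: 0 + 2(300.8) = 601.7
Total out = 3947 lbmol/h; y_B = 601.7 / 3947 = 0.1524.

0.152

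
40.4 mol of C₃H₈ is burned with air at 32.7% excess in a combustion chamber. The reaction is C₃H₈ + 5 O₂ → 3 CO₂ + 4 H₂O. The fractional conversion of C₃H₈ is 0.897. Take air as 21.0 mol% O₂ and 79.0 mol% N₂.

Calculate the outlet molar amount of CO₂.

109 mol

Stoichiometric O₂ = 5 × 40.4 = 202 mol; O₂ fed = 202 × 1.327 = 268.1 mol.
N₂ fed = 268.1 × 79/21 = 1008 mol.
Fuel reacted = 0.897 × 40.4 → ξ = 36.24 mol.
Outlet (n = n₀ + ν ξ):
  C₃H₈: 40.4 − 1(36.24) = 4.161
  O₂: 268.1 − 5(36.24) = 86.86
  N₂: 1008 (inert)
  CO₂: 0 + 3(36.24) = 108.7
  H₂O: 0 + 4(36.24) = 145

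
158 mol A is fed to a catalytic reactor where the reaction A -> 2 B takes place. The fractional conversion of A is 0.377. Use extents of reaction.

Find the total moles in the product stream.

A reacted = 0.377 × 158 = 59.57 mol; ν_A = −1, so ξ = 59.57/1 = 59.57 mol.
Outlet amounts (n = n₀ + ν ξ):
  A: 158 − 1(59.57) = 98.43
  B: 0 + 2(59.57) = 119.1
Total out = 98.43 + 119.1 = 217.6 mol.

218 mol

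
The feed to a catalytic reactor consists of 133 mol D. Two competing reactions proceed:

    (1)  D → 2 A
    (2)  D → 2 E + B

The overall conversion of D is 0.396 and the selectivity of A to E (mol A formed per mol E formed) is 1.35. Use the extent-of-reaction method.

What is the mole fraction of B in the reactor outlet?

0.108

Conversion of D: D consumed = 0.396 × 133 = 52.67 mol = 1ξ₁ + 1ξ₂.
Selectivity: 2ξ₁ / (2ξ₂) = 1.35 → ξ₁ = 1.35 ξ₂.
Substitute: (1·1.35 + 1) ξ₂ = 52.67 → ξ₂ = 22.41 mol, ξ₁ = 30.26 mol.
Outlet amounts (n = n₀ + Σ ν·ξ):
  D: 133 − 1(30.26) − 1(22.41) = 80.33
  A: 0 + 2(30.26) = 60.51
  E: 0 + 2(22.41) = 44.82
  B: 0 + 1(22.41) = 22.41
Total out = 208.1 mol; y_B = 22.41 / 208.1 = 0.1077.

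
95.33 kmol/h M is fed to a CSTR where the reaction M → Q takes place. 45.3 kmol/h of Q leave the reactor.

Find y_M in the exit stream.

0.525

For Q: n = n₀ + 1ξ → 45.3 = 0 + 1ξ, giving ξ = 45.3 kmol/h.
Outlet amounts (n = n₀ + ν ξ):
  M: 95.33 − 1(45.3) = 50.03
  Q: 0 + 1(45.3) = 45.3
Total out = 95.33 kmol/h; y_M = 50.03 / 95.33 = 0.5248.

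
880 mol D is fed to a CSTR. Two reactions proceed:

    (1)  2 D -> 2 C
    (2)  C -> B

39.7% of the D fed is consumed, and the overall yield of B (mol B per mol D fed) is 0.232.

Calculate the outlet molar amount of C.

Conversion of D: D consumed = 2ξ₁ = 0.397 × 880 → ξ₁ = 174.7 mol.
Yield of B: 1ξ₂ / 880 = 0.232 → ξ₂ = 204.2 mol.
Outlet amounts (n = n₀ + Σ ν·ξ):
  D: 880 − 2(174.7) = 530.6
  C: 0 + 2(174.7) − 1(204.2) = 145.2
  B: 0 + 1(204.2) = 204.2

145 mol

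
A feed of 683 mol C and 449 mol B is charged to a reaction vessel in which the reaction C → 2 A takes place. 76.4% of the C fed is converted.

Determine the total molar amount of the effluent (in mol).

C reacted = 0.764 × 683 = 521.8 mol; ν_C = −1, so ξ = 521.8/1 = 521.8 mol.
Outlet amounts (n = n₀ + ν ξ):
  C: 683 − 1(521.8) = 161.2
  A: 0 + 2(521.8) = 1044
  B: 449 (inert)
Total out = 161.2 + 1044 + 449 = 1654 mol.

1650 mol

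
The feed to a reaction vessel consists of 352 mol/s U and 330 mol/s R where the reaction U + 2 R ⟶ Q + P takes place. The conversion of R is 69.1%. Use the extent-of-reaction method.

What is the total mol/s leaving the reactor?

R reacted = 0.691 × 330 = 228 mol/s; ν_R = −2, so ξ = 228/2 = 114 mol/s.
Outlet amounts (n = n₀ + ν ξ):
  U: 352 − 1(114) = 238
  R: 330 − 2(114) = 102
  Q: 0 + 1(114) = 114
  P: 0 + 1(114) = 114
Total out = 238 + 102 + 114 + 114 = 568 mol/s.

568 mol/s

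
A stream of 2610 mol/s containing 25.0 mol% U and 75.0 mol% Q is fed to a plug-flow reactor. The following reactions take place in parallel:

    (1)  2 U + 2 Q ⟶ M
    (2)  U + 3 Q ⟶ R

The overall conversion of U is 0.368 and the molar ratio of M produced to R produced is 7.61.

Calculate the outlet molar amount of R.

14.8 mol/s

Conversion of U: U consumed = 0.368 × 652.5 = 240.1 mol/s = 2ξ₁ + 1ξ₂.
Selectivity: 1ξ₁ / (1ξ₂) = 7.61 → ξ₁ = 7.61 ξ₂.
Substitute: (2·7.61 + 1) ξ₂ = 240.1 → ξ₂ = 14.8 mol/s, ξ₁ = 112.7 mol/s.
Outlet amounts (n = n₀ + Σ ν·ξ):
  U: 652.5 − 2(112.7) − 1(14.8) = 412.4
  Q: 1958 − 2(112.7) − 3(14.8) = 1688
  M: 0 + 1(112.7) = 112.7
  R: 0 + 1(14.8) = 14.8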